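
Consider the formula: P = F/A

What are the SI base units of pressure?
Units of each symbol in P = F/A:
  F (force): kg·m/s²
  A (area): m²  → in the denominator, contributes 1/m²

Multiplying the contributions: [kg·m/s²] · [1/m²]
Adding exponents of each base unit: kg: 1, m: -1, s: -2
SI base units of pressure: kg/(m·s²)

Answer: kg/(m·s²)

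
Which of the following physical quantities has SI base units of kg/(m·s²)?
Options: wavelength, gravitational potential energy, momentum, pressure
Checking the SI base units of each option:
  wavelength (λ = v/f): m  ✗
  gravitational potential energy (U = -GMm/r): kg·m²/s²  ✗
  momentum (p = mv): kg·m/s  ✗
  pressure (P = F/A): kg/(m·s²)  ✓ matches

Only pressure has units kg/(m·s²).

Answer: pressure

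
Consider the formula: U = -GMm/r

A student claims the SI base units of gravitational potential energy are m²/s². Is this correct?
Units of each symbol in U = -GMm/r:
  G (gravitational constant): m³/(kg·s²)
  M (mass): kg
  m (mass): kg
  r (distance): m  → in the denominator, contributes 1/m
  The minus sign does not affect the units.

Multiplying the contributions: [m³/(kg·s²)] · [kg] · [kg] · [1/m]
Adding exponents of each base unit: kg: 1, m: 2, s: -2
SI base units of gravitational potential energy: kg·m²/s²

The claimed units m²/s² (exponents m: 2, s: -2) do not match the derived units kg·m²/s² (exponents kg: 1, m: 2, s: -2), so the claim is incorrect.

Answer: No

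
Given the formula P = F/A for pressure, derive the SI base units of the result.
Units of each symbol in P = F/A:
  F (force): kg·m/s²
  A (area): m²  → in the denominator, contributes 1/m²

Multiplying the contributions: [kg·m/s²] · [1/m²]
Adding exponents of each base unit: kg: 1, m: -1, s: -2
SI base units of pressure: kg/(m·s²)

Answer: kg/(m·s²)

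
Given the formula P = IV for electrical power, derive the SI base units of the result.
Units of each symbol in P = IV:
  I (current): A
  V (voltage, in volts): kg·m²/(s³·A)

Multiplying the contributions: [A] · [kg·m²/(s³·A)]
Adding exponents of each base unit: kg: 1, m: 2, s: -3
SI base units of electrical power: kg·m²/s³

Answer: kg·m²/s³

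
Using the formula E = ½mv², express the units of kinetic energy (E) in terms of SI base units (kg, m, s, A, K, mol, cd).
Units of each symbol in E = ½mv²:
  m (mass): kg
  v (speed): m/s  → to the power 2, contributes m²/s²
  The factor ½ is dimensionless.

Multiplying the contributions: [kg] · [m²/s²]
Adding exponents of each base unit: kg: 1, m: 2, s: -2
SI base units of kinetic energy: kg·m²/s²

Answer: kg·m²/s²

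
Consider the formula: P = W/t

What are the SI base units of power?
Units of each symbol in P = W/t:
  W (work): kg·m²/s²
  t (time): s  → in the denominator, contributes 1/s

Multiplying the contributions: [kg·m²/s²] · [1/s]
Adding exponents of each base unit: kg: 1, m: 2, s: -3
SI base units of power: kg·m²/s³

Answer: kg·m²/s³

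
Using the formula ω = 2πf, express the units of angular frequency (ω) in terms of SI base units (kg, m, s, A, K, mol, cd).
Units of each symbol in ω = 2πf:
  f (frequency): 1/s
  The factor 2π is dimensionless.

Multiplying the contributions: [1/s]
Adding exponents of each base unit: s: -1
SI base units of angular frequency: 1/s

Answer: 1/s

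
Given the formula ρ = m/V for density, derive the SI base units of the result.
Units of each symbol in ρ = m/V:
  m (mass): kg
  V (volume): m³  → in the denominator, contributes 1/m³

Multiplying the contributions: [kg] · [1/m³]
Adding exponents of each base unit: kg: 1, m: -3
SI base units of density: kg/m³

Answer: kg/m³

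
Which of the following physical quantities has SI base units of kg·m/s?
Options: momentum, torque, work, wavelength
Checking the SI base units of each option:
  momentum (p = mv): kg·m/s  ✓ matches
  torque (τ = Fr): kg·m²/s²  ✗
  work (W = Fd): kg·m²/s²  ✗
  wavelength (λ = v/f): m  ✗

Only momentum has units kg·m/s.

Answer: momentum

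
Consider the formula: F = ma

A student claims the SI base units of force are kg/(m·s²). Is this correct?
Units of each symbol in F = ma:
  m (mass): kg
  a (acceleration): m/s²

Multiplying the contributions: [kg] · [m/s²]
Adding exponents of each base unit: kg: 1, m: 1, s: -2
SI base units of force: kg·m/s²

The claimed units kg/(m·s²) (exponents kg: 1, m: -1, s: -2) do not match the derived units kg·m/s² (exponents kg: 1, m: 1, s: -2), so the claim is incorrect.

Answer: No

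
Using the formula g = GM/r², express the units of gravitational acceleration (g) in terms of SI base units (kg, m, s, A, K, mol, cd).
Units of each symbol in g = GM/r²:
  G (gravitational constant): m³/(kg·s²)
  M (mass): kg
  r (distance): m  → to the power 2 in the denominator, contributes 1/m²

Multiplying the contributions: [m³/(kg·s²)] · [kg] · [1/m²]
Adding exponents of each base unit: m: 1, s: -2
SI base units of gravitational acceleration: m/s²

Answer: m/s²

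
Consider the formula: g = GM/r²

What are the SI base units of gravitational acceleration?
Units of each symbol in g = GM/r²:
  G (gravitational constant): m³/(kg·s²)
  M (mass): kg
  r (distance): m  → to the power 2 in the denominator, contributes 1/m²

Multiplying the contributions: [m³/(kg·s²)] · [kg] · [1/m²]
Adding exponents of each base unit: m: 1, s: -2
SI base units of gravitational acceleration: m/s²

Answer: m/s²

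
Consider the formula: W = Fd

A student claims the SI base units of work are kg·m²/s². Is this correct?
Units of each symbol in W = Fd:
  F (force): kg·m/s²
  d (displacement): m

Multiplying the contributions: [kg·m/s²] · [m]
Adding exponents of each base unit: kg: 1, m: 2, s: -2
SI base units of work: kg·m²/s²

The claimed units kg·m²/s² match the derived units, so the claim is correct.

Answer: Yes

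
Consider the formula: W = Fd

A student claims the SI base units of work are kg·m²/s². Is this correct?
Units of each symbol in W = Fd:
  F (force): kg·m/s²
  d (displacement): m

Multiplying the contributions: [kg·m/s²] · [m]
Adding exponents of each base unit: kg: 1, m: 2, s: -2
SI base units of work: kg·m²/s²

The claimed units kg·m²/s² match the derived units, so the claim is correct.

Answer: Yes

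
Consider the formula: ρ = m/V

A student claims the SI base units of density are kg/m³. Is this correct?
Units of each symbol in ρ = m/V:
  m (mass): kg
  V (volume): m³  → in the denominator, contributes 1/m³

Multiplying the contributions: [kg] · [1/m³]
Adding exponents of each base unit: kg: 1, m: -3
SI base units of density: kg/m³

The claimed units kg/m³ match the derived units, so the claim is correct.

Answer: Yes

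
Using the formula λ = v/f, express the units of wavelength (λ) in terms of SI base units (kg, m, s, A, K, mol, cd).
Units of each symbol in λ = v/f:
  v (wave speed): m/s
  f (frequency): 1/s  → in the denominator, contributes s

Multiplying the contributions: [m/s] · [s]
Adding exponents of each base unit: m: 1
SI base units of wavelength: m

Answer: m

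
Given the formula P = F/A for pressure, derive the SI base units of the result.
Units of each symbol in P = F/A:
  F (force): kg·m/s²
  A (area): m²  → in the denominator, contributes 1/m²

Multiplying the contributions: [kg·m/s²] · [1/m²]
Adding exponents of each base unit: kg: 1, m: -1, s: -2
SI base units of pressure: kg/(m·s²)

Answer: kg/(m·s²)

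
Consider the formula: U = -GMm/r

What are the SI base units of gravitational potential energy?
Units of each symbol in U = -GMm/r:
  G (gravitational constant): m³/(kg·s²)
  M (mass): kg
  m (mass): kg
  r (distance): m  → in the denominator, contributes 1/m
  The minus sign does not affect the units.

Multiplying the contributions: [m³/(kg·s²)] · [kg] · [kg] · [1/m]
Adding exponents of each base unit: kg: 1, m: 2, s: -2
SI base units of gravitational potential energy: kg·m²/s²

Answer: kg·m²/s²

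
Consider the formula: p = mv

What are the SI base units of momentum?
Units of each symbol in p = mv:
  m (mass): kg
  v (velocity): m/s

Multiplying the contributions: [kg] · [m/s]
Adding exponents of each base unit: kg: 1, m: 1, s: -1
SI base units of momentum: kg·m/s

Answer: kg·m/s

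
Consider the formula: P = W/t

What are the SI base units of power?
Units of each symbol in P = W/t:
  W (work): kg·m²/s²
  t (time): s  → in the denominator, contributes 1/s

Multiplying the contributions: [kg·m²/s²] · [1/s]
Adding exponents of each base unit: kg: 1, m: 2, s: -3
SI base units of power: kg·m²/s³

Answer: kg·m²/s³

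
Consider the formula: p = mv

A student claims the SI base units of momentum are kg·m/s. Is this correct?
Units of each symbol in p = mv:
  m (mass): kg
  v (velocity): m/s

Multiplying the contributions: [kg] · [m/s]
Adding exponents of each base unit: kg: 1, m: 1, s: -1
SI base units of momentum: kg·m/s

The claimed units kg·m/s match the derived units, so the claim is correct.

Answer: Yes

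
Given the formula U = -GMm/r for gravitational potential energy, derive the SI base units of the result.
Units of each symbol in U = -GMm/r:
  G (gravitational constant): m³/(kg·s²)
  M (mass): kg
  m (mass): kg
  r (distance): m  → in the denominator, contributes 1/m
  The minus sign does not affect the units.

Multiplying the contributions: [m³/(kg·s²)] · [kg] · [kg] · [1/m]
Adding exponents of each base unit: kg: 1, m: 2, s: -2
SI base units of gravitational potential energy: kg·m²/s²

Answer: kg·m²/s²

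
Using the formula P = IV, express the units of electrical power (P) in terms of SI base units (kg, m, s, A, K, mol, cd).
Units of each symbol in P = IV:
  I (current): A
  V (voltage, in volts): kg·m²/(s³·A)

Multiplying the contributions: [A] · [kg·m²/(s³·A)]
Adding exponents of each base unit: kg: 1, m: 2, s: -3
SI base units of electrical power: kg·m²/s³

Answer: kg·m²/s³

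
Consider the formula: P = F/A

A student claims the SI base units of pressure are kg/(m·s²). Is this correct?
Units of each symbol in P = F/A:
  F (force): kg·m/s²
  A (area): m²  → in the denominator, contributes 1/m²

Multiplying the contributions: [kg·m/s²] · [1/m²]
Adding exponents of each base unit: kg: 1, m: -1, s: -2
SI base units of pressure: kg/(m·s²)

The claimed units kg/(m·s²) match the derived units, so the claim is correct.

Answer: Yes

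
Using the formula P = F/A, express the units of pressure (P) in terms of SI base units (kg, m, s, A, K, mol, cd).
Units of each symbol in P = F/A:
  F (force): kg·m/s²
  A (area): m²  → in the denominator, contributes 1/m²

Multiplying the contributions: [kg·m/s²] · [1/m²]
Adding exponents of each base unit: kg: 1, m: -1, s: -2
SI base units of pressure: kg/(m·s²)

Answer: kg/(m·s²)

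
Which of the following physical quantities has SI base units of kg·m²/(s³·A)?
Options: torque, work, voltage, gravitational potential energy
Checking the SI base units of each option:
  torque (τ = Fr): kg·m²/s²  ✗
  work (W = Fd): kg·m²/s²  ✗
  voltage (V = IR): kg·m²/(s³·A)  ✓ matches
  gravitational potential energy (U = -GMm/r): kg·m²/s²  ✗

Only voltage has units kg·m²/(s³·A).

Answer: voltage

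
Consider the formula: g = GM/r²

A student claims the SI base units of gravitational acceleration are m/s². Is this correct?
Units of each symbol in g = GM/r²:
  G (gravitational constant): m³/(kg·s²)
  M (mass): kg
  r (distance): m  → to the power 2 in the denominator, contributes 1/m²

Multiplying the contributions: [m³/(kg·s²)] · [kg] · [1/m²]
Adding exponents of each base unit: m: 1, s: -2
SI base units of gravitational acceleration: m/s²

The claimed units m/s² match the derived units, so the claim is correct.

Answer: Yes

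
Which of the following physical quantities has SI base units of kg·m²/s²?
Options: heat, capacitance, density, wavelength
Checking the SI base units of each option:
  heat (Q = mcΔT): kg·m²/s²  ✓ matches
  capacitance (C = Q/V): s⁴·A²/(kg·m²)  ✗
  density (ρ = m/V): kg/m³  ✗
  wavelength (λ = v/f): m  ✗

Only heat has units kg·m²/s².

Answer: heat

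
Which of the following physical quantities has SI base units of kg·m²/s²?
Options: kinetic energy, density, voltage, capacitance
Checking the SI base units of each option:
  kinetic energy (E = ½mv²): kg·m²/s²  ✓ matches
  density (ρ = m/V): kg/m³  ✗
  voltage (V = IR): kg·m²/(s³·A)  ✗
  capacitance (C = Q/V): s⁴·A²/(kg·m²)  ✗

Only kinetic energy has units kg·m²/s².

Answer: kinetic energy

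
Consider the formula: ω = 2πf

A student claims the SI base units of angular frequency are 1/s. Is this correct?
Units of each symbol in ω = 2πf:
  f (frequency): 1/s
  The factor 2π is dimensionless.

Multiplying the contributions: [1/s]
Adding exponents of each base unit: s: -1
SI base units of angular frequency: 1/s

The claimed units 1/s match the derived units, so the claim is correct.

Answer: Yes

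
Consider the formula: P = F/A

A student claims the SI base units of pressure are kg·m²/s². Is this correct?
Units of each symbol in P = F/A:
  F (force): kg·m/s²
  A (area): m²  → in the denominator, contributes 1/m²

Multiplying the contributions: [kg·m/s²] · [1/m²]
Adding exponents of each base unit: kg: 1, m: -1, s: -2
SI base units of pressure: kg/(m·s²)

The claimed units kg·m²/s² (exponents kg: 1, m: 2, s: -2) do not match the derived units kg/(m·s²) (exponents kg: 1, m: -1, s: -2), so the claim is incorrect.

Answer: No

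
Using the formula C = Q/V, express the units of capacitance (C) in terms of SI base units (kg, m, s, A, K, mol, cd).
Units of each symbol in C = Q/V:
  Q (charge, in coulombs): s·A
  V (voltage, in volts): kg·m²/(s³·A)  → in the denominator, contributes s³·A/(kg·m²)

Multiplying the contributions: [s·A] · [s³·A/(kg·m²)]
Adding exponents of each base unit: kg: -1, m: -2, s: 4, A: 2
SI base units of capacitance: s⁴·A²/(kg·m²)

Answer: s⁴·A²/(kg·m²)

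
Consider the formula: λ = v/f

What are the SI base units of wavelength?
Units of each symbol in λ = v/f:
  v (wave speed): m/s
  f (frequency): 1/s  → in the denominator, contributes s

Multiplying the contributions: [m/s] · [s]
Adding exponents of each base unit: m: 1
SI base units of wavelength: m

Answer: m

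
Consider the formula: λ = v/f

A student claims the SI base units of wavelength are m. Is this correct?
Units of each symbol in λ = v/f:
  v (wave speed): m/s
  f (frequency): 1/s  → in the denominator, contributes s

Multiplying the contributions: [m/s] · [s]
Adding exponents of each base unit: m: 1
SI base units of wavelength: m

The claimed units m match the derived units, so the claim is correct.

Answer: Yes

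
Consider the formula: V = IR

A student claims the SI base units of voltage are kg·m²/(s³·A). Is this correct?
Units of each symbol in V = IR:
  I (current): A
  R (resistance, in ohms): kg·m²/(s³·A²)

Multiplying the contributions: [A] · [kg·m²/(s³·A²)]
Adding exponents of each base unit: kg: 1, m: 2, s: -3, A: -1
SI base units of voltage: kg·m²/(s³·A)

The claimed units kg·m²/(s³·A) match the derived units, so the claim is correct.

Answer: Yes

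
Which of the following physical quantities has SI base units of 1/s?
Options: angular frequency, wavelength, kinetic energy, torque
Checking the SI base units of each option:
  angular frequency (ω = 2πf): 1/s  ✓ matches
  wavelength (λ = v/f): m  ✗
  kinetic energy (E = ½mv²): kg·m²/s²  ✗
  torque (τ = Fr): kg·m²/s²  ✗

Only angular frequency has units 1/s.

Answer: angular frequency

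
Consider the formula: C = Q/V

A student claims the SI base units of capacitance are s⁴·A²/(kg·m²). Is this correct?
Units of each symbol in C = Q/V:
  Q (charge, in coulombs): s·A
  V (voltage, in volts): kg·m²/(s³·A)  → in the denominator, contributes s³·A/(kg·m²)

Multiplying the contributions: [s·A] · [s³·A/(kg·m²)]
Adding exponents of each base unit: kg: -1, m: -2, s: 4, A: 2
SI base units of capacitance: s⁴·A²/(kg·m²)

The claimed units s⁴·A²/(kg·m²) match the derived units, so the claim is correct.

Answer: Yes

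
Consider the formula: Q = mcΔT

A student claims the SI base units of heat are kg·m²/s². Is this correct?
Units of each symbol in Q = mcΔT:
  m (mass): kg
  c (specific heat capacity, in J/(kg·K)): m²/(s²·K)
  ΔT (temperature change): K

Multiplying the contributions: [kg] · [m²/(s²·K)] · [K]
Adding exponents of each base unit: kg: 1, m: 2, s: -2
SI base units of heat: kg·m²/s²

The claimed units kg·m²/s² match the derived units, so the claim is correct.

Answer: Yes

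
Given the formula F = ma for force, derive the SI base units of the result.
Units of each symbol in F = ma:
  m (mass): kg
  a (acceleration): m/s²

Multiplying the contributions: [kg] · [m/s²]
Adding exponents of each base unit: kg: 1, m: 1, s: -2
SI base units of force: kg·m/s²

Answer: kg·m/s²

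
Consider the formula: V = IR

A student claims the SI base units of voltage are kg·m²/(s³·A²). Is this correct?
Units of each symbol in V = IR:
  I (current): A
  R (resistance, in ohms): kg·m²/(s³·A²)

Multiplying the contributions: [A] · [kg·m²/(s³·A²)]
Adding exponents of each base unit: kg: 1, m: 2, s: -3, A: -1
SI base units of voltage: kg·m²/(s³·A)

The claimed units kg·m²/(s³·A²) (exponents kg: 1, m: 2, s: -3, A: -2) do not match the derived units kg·m²/(s³·A) (exponents kg: 1, m: 2, s: -3, A: -1), so the claim is incorrect.

Answer: No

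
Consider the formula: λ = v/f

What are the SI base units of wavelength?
Units of each symbol in λ = v/f:
  v (wave speed): m/s
  f (frequency): 1/s  → in the denominator, contributes s

Multiplying the contributions: [m/s] · [s]
Adding exponents of each base unit: m: 1
SI base units of wavelength: m

Answer: m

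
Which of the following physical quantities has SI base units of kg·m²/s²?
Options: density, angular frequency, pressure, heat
Checking the SI base units of each option:
  density (ρ = m/V): kg/m³  ✗
  angular frequency (ω = 2πf): 1/s  ✗
  pressure (P = F/A): kg/(m·s²)  ✗
  heat (Q = mcΔT): kg·m²/s²  ✓ matches

Only heat has units kg·m²/s².

Answer: heat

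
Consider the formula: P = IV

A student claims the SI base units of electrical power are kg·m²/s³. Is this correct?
Units of each symbol in P = IV:
  I (current): A
  V (voltage, in volts): kg·m²/(s³·A)

Multiplying the contributions: [A] · [kg·m²/(s³·A)]
Adding exponents of each base unit: kg: 1, m: 2, s: -3
SI base units of electrical power: kg·m²/s³

The claimed units kg·m²/s³ match the derived units, so the claim is correct.

Answer: Yes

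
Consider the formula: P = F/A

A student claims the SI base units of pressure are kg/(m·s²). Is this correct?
Units of each symbol in P = F/A:
  F (force): kg·m/s²
  A (area): m²  → in the denominator, contributes 1/m²

Multiplying the contributions: [kg·m/s²] · [1/m²]
Adding exponents of each base unit: kg: 1, m: -1, s: -2
SI base units of pressure: kg/(m·s²)

The claimed units kg/(m·s²) match the derived units, so the claim is correct.

Answer: Yes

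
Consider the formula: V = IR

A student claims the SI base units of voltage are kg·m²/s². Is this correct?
Units of each symbol in V = IR:
  I (current): A
  R (resistance, in ohms): kg·m²/(s³·A²)

Multiplying the contributions: [A] · [kg·m²/(s³·A²)]
Adding exponents of each base unit: kg: 1, m: 2, s: -3, A: -1
SI base units of voltage: kg·m²/(s³·A)

The claimed units kg·m²/s² (exponents kg: 1, m: 2, s: -2) do not match the derived units kg·m²/(s³·A) (exponents kg: 1, m: 2, s: -3, A: -1), so the claim is incorrect.

Answer: No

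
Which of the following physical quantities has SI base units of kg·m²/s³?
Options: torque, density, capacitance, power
Checking the SI base units of each option:
  torque (τ = Fr): kg·m²/s²  ✗
  density (ρ = m/V): kg/m³  ✗
  capacitance (C = Q/V): s⁴·A²/(kg·m²)  ✗
  power (P = W/t): kg·m²/s³  ✓ matches

Only power has units kg·m²/s³.

Answer: power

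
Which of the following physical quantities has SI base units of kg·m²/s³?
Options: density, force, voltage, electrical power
Checking the SI base units of each option:
  density (ρ = m/V): kg/m³  ✗
  force (F = ma): kg·m/s²  ✗
  voltage (V = IR): kg·m²/(s³·A)  ✗
  electrical power (P = IV): kg·m²/s³  ✓ matches

Only electrical power has units kg·m²/s³.

Answer: electrical power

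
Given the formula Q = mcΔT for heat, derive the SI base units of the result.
Units of each symbol in Q = mcΔT:
  m (mass): kg
  c (specific heat capacity, in J/(kg·K)): m²/(s²·K)
  ΔT (temperature change): K

Multiplying the contributions: [kg] · [m²/(s²·K)] · [K]
Adding exponents of each base unit: kg: 1, m: 2, s: -2
SI base units of heat: kg·m²/s²

Answer: kg·m²/s²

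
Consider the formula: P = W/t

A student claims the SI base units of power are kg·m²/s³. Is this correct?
Units of each symbol in P = W/t:
  W (work): kg·m²/s²
  t (time): s  → in the denominator, contributes 1/s

Multiplying the contributions: [kg·m²/s²] · [1/s]
Adding exponents of each base unit: kg: 1, m: 2, s: -3
SI base units of power: kg·m²/s³

The claimed units kg·m²/s³ match the derived units, so the claim is correct.

Answer: Yes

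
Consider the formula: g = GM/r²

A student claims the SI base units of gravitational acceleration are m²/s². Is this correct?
Units of each symbol in g = GM/r²:
  G (gravitational constant): m³/(kg·s²)
  M (mass): kg
  r (distance): m  → to the power 2 in the denominator, contributes 1/m²

Multiplying the contributions: [m³/(kg·s²)] · [kg] · [1/m²]
Adding exponents of each base unit: m: 1, s: -2
SI base units of gravitational acceleration: m/s²

The claimed units m²/s² (exponents m: 2, s: -2) do not match the derived units m/s² (exponents m: 1, s: -2), so the claim is incorrect.

Answer: No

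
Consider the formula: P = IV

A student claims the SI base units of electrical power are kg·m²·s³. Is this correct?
Units of each symbol in P = IV:
  I (current): A
  V (voltage, in volts): kg·m²/(s³·A)

Multiplying the contributions: [A] · [kg·m²/(s³·A)]
Adding exponents of each base unit: kg: 1, m: 2, s: -3
SI base units of electrical power: kg·m²/s³

The claimed units kg·m²·s³ (exponents kg: 1, m: 2, s: 3) do not match the derived units kg·m²/s³ (exponents kg: 1, m: 2, s: -3), so the claim is incorrect.

Answer: No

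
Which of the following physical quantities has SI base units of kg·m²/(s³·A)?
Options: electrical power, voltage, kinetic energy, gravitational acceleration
Checking the SI base units of each option:
  electrical power (P = IV): kg·m²/s³  ✗
  voltage (V = IR): kg·m²/(s³·A)  ✓ matches
  kinetic energy (E = ½mv²): kg·m²/s²  ✗
  gravitational acceleration (g = GM/r²): m/s²  ✗

Only voltage has units kg·m²/(s³·A).

Answer: voltage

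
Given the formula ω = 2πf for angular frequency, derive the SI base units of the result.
Units of each symbol in ω = 2πf:
  f (frequency): 1/s
  The factor 2π is dimensionless.

Multiplying the contributions: [1/s]
Adding exponents of each base unit: s: -1
SI base units of angular frequency: 1/s

Answer: 1/s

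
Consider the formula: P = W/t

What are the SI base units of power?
Units of each symbol in P = W/t:
  W (work): kg·m²/s²
  t (time): s  → in the denominator, contributes 1/s

Multiplying the contributions: [kg·m²/s²] · [1/s]
Adding exponents of each base unit: kg: 1, m: 2, s: -3
SI base units of power: kg·m²/s³

Answer: kg·m²/s³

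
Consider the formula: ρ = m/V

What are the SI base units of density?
Units of each symbol in ρ = m/V:
  m (mass): kg
  V (volume): m³  → in the denominator, contributes 1/m³

Multiplying the contributions: [kg] · [1/m³]
Adding exponents of each base unit: kg: 1, m: -3
SI base units of density: kg/m³

Answer: kg/m³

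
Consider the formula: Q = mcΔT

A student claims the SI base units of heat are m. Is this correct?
Units of each symbol in Q = mcΔT:
  m (mass): kg
  c (specific heat capacity, in J/(kg·K)): m²/(s²·K)
  ΔT (temperature change): K

Multiplying the contributions: [kg] · [m²/(s²·K)] · [K]
Adding exponents of each base unit: kg: 1, m: 2, s: -2
SI base units of heat: kg·m²/s²

The claimed units m (exponents m: 1) do not match the derived units kg·m²/s² (exponents kg: 1, m: 2, s: -2), so the claim is incorrect.

Answer: No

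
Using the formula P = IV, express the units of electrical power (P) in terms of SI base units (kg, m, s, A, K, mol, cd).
Units of each symbol in P = IV:
  I (current): A
  V (voltage, in volts): kg·m²/(s³·A)

Multiplying the contributions: [A] · [kg·m²/(s³·A)]
Adding exponents of each base unit: kg: 1, m: 2, s: -3
SI base units of electrical power: kg·m²/s³

Answer: kg·m²/s³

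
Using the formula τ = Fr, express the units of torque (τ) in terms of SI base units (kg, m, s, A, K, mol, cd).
Units of each symbol in τ = Fr:
  F (force): kg·m/s²
  r (lever arm): m

Multiplying the contributions: [kg·m/s²] · [m]
Adding exponents of each base unit: kg: 1, m: 2, s: -2
SI base units of torque: kg·m²/s²

Answer: kg·m²/s²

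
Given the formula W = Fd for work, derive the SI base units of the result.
Units of each symbol in W = Fd:
  F (force): kg·m/s²
  d (displacement): m

Multiplying the contributions: [kg·m/s²] · [m]
Adding exponents of each base unit: kg: 1, m: 2, s: -2
SI base units of work: kg·m²/s²

Answer: kg·m²/s²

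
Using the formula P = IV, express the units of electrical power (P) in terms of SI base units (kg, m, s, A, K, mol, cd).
Units of each symbol in P = IV:
  I (current): A
  V (voltage, in volts): kg·m²/(s³·A)

Multiplying the contributions: [A] · [kg·m²/(s³·A)]
Adding exponents of each base unit: kg: 1, m: 2, s: -3
SI base units of electrical power: kg·m²/s³

Answer: kg·m²/s³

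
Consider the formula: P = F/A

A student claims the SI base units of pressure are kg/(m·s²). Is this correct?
Units of each symbol in P = F/A:
  F (force): kg·m/s²
  A (area): m²  → in the denominator, contributes 1/m²

Multiplying the contributions: [kg·m/s²] · [1/m²]
Adding exponents of each base unit: kg: 1, m: -1, s: -2
SI base units of pressure: kg/(m·s²)

The claimed units kg/(m·s²) match the derived units, so the claim is correct.

Answer: Yes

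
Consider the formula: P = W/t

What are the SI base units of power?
Units of each symbol in P = W/t:
  W (work): kg·m²/s²
  t (time): s  → in the denominator, contributes 1/s

Multiplying the contributions: [kg·m²/s²] · [1/s]
Adding exponents of each base unit: kg: 1, m: 2, s: -3
SI base units of power: kg·m²/s³

Answer: kg·m²/s³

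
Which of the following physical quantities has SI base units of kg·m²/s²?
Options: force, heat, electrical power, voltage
Checking the SI base units of each option:
  force (F = ma): kg·m/s²  ✗
  heat (Q = mcΔT): kg·m²/s²  ✓ matches
  electrical power (P = IV): kg·m²/s³  ✗
  voltage (V = IR): kg·m²/(s³·A)  ✗

Only heat has units kg·m²/s².

Answer: heat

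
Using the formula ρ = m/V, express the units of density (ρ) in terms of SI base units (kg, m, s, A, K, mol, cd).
Units of each symbol in ρ = m/V:
  m (mass): kg
  V (volume): m³  → in the denominator, contributes 1/m³

Multiplying the contributions: [kg] · [1/m³]
Adding exponents of each base unit: kg: 1, m: -3
SI base units of density: kg/m³

Answer: kg/m³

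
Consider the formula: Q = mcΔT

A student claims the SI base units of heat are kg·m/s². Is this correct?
Units of each symbol in Q = mcΔT:
  m (mass): kg
  c (specific heat capacity, in J/(kg·K)): m²/(s²·K)
  ΔT (temperature change): K

Multiplying the contributions: [kg] · [m²/(s²·K)] · [K]
Adding exponents of each base unit: kg: 1, m: 2, s: -2
SI base units of heat: kg·m²/s²

The claimed units kg·m/s² (exponents kg: 1, m: 1, s: -2) do not match the derived units kg·m²/s² (exponents kg: 1, m: 2, s: -2), so the claim is incorrect.

Answer: No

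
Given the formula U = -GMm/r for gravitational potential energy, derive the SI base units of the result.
Units of each symbol in U = -GMm/r:
  G (gravitational constant): m³/(kg·s²)
  M (mass): kg
  m (mass): kg
  r (distance): m  → in the denominator, contributes 1/m
  The minus sign does not affect the units.

Multiplying the contributions: [m³/(kg·s²)] · [kg] · [kg] · [1/m]
Adding exponents of each base unit: kg: 1, m: 2, s: -2
SI base units of gravitational potential energy: kg·m²/s²

Answer: kg·m²/s²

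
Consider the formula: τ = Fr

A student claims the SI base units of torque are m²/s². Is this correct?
Units of each symbol in τ = Fr:
  F (force): kg·m/s²
  r (lever arm): m

Multiplying the contributions: [kg·m/s²] · [m]
Adding exponents of each base unit: kg: 1, m: 2, s: -2
SI base units of torque: kg·m²/s²

The claimed units m²/s² (exponents m: 2, s: -2) do not match the derived units kg·m²/s² (exponents kg: 1, m: 2, s: -2), so the claim is incorrect.

Answer: No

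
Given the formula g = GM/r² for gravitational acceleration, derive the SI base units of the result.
Units of each symbol in g = GM/r²:
  G (gravitational constant): m³/(kg·s²)
  M (mass): kg
  r (distance): m  → to the power 2 in the denominator, contributes 1/m²

Multiplying the contributions: [m³/(kg·s²)] · [kg] · [1/m²]
Adding exponents of each base unit: m: 1, s: -2
SI base units of gravitational acceleration: m/s²

Answer: m/s²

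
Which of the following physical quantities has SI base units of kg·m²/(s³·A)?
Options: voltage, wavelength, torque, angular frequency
Checking the SI base units of each option:
  voltage (V = IR): kg·m²/(s³·A)  ✓ matches
  wavelength (λ = v/f): m  ✗
  torque (τ = Fr): kg·m²/s²  ✗
  angular frequency (ω = 2πf): 1/s  ✗

Only voltage has units kg·m²/(s³·A).

Answer: voltage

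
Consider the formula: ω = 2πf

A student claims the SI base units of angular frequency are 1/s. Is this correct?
Units of each symbol in ω = 2πf:
  f (frequency): 1/s
  The factor 2π is dimensionless.

Multiplying the contributions: [1/s]
Adding exponents of each base unit: s: -1
SI base units of angular frequency: 1/s

The claimed units 1/s match the derived units, so the claim is correct.

Answer: Yes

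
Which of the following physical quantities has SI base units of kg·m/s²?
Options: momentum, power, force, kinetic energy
Checking the SI base units of each option:
  momentum (p = mv): kg·m/s  ✗
  power (P = W/t): kg·m²/s³  ✗
  force (F = ma): kg·m/s²  ✓ matches
  kinetic energy (E = ½mv²): kg·m²/s²  ✗

Only force has units kg·m/s².

Answer: force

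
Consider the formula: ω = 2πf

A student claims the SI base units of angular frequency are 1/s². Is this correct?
Units of each symbol in ω = 2πf:
  f (frequency): 1/s
  The factor 2π is dimensionless.

Multiplying the contributions: [1/s]
Adding exponents of each base unit: s: -1
SI base units of angular frequency: 1/s

The claimed units 1/s² (exponents s: -2) do not match the derived units 1/s (exponents s: -1), so the claim is incorrect.

Answer: No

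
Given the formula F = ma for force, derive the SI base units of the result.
Units of each symbol in F = ma:
  m (mass): kg
  a (acceleration): m/s²

Multiplying the contributions: [kg] · [m/s²]
Adding exponents of each base unit: kg: 1, m: 1, s: -2
SI base units of force: kg·m/s²

Answer: kg·m/s²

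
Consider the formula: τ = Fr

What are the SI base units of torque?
Units of each symbol in τ = Fr:
  F (force): kg·m/s²
  r (lever arm): m

Multiplying the contributions: [kg·m/s²] · [m]
Adding exponents of each base unit: kg: 1, m: 2, s: -2
SI base units of torque: kg·m²/s²

Answer: kg·m²/s²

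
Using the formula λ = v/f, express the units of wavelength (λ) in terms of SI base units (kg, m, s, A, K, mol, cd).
Units of each symbol in λ = v/f:
  v (wave speed): m/s
  f (frequency): 1/s  → in the denominator, contributes s

Multiplying the contributions: [m/s] · [s]
Adding exponents of each base unit: m: 1
SI base units of wavelength: m

Answer: m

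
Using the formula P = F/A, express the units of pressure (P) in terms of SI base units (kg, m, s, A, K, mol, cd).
Units of each symbol in P = F/A:
  F (force): kg·m/s²
  A (area): m²  → in the denominator, contributes 1/m²

Multiplying the contributions: [kg·m/s²] · [1/m²]
Adding exponents of each base unit: kg: 1, m: -1, s: -2
SI base units of pressure: kg/(m·s²)

Answer: kg/(m·s²)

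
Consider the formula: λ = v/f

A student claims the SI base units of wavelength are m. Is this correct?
Units of each symbol in λ = v/f:
  v (wave speed): m/s
  f (frequency): 1/s  → in the denominator, contributes s

Multiplying the contributions: [m/s] · [s]
Adding exponents of each base unit: m: 1
SI base units of wavelength: m

The claimed units m match the derived units, so the claim is correct.

Answer: Yes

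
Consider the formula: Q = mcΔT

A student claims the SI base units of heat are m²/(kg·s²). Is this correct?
Units of each symbol in Q = mcΔT:
  m (mass): kg
  c (specific heat capacity, in J/(kg·K)): m²/(s²·K)
  ΔT (temperature change): K

Multiplying the contributions: [kg] · [m²/(s²·K)] · [K]
Adding exponents of each base unit: kg: 1, m: 2, s: -2
SI base units of heat: kg·m²/s²

The claimed units m²/(kg·s²) (exponents kg: -1, m: 2, s: -2) do not match the derived units kg·m²/s² (exponents kg: 1, m: 2, s: -2), so the claim is incorrect.

Answer: No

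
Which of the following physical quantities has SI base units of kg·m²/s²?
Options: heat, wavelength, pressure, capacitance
Checking the SI base units of each option:
  heat (Q = mcΔT): kg·m²/s²  ✓ matches
  wavelength (λ = v/f): m  ✗
  pressure (P = F/A): kg/(m·s²)  ✗
  capacitance (C = Q/V): s⁴·A²/(kg·m²)  ✗

Only heat has units kg·m²/s².

Answer: heat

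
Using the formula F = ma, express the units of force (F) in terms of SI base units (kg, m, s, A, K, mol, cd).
Units of each symbol in F = ma:
  m (mass): kg
  a (acceleration): m/s²

Multiplying the contributions: [kg] · [m/s²]
Adding exponents of each base unit: kg: 1, m: 1, s: -2
SI base units of force: kg·m/s²

Answer: kg·m/s²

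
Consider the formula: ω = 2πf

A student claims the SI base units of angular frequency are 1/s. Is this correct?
Units of each symbol in ω = 2πf:
  f (frequency): 1/s
  The factor 2π is dimensionless.

Multiplying the contributions: [1/s]
Adding exponents of each base unit: s: -1
SI base units of angular frequency: 1/s

The claimed units 1/s match the derived units, so the claim is correct.

Answer: Yes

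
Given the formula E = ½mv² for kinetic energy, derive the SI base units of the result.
Units of each symbol in E = ½mv²:
  m (mass): kg
  v (speed): m/s  → to the power 2, contributes m²/s²
  The factor ½ is dimensionless.

Multiplying the contributions: [kg] · [m²/s²]
Adding exponents of each base unit: kg: 1, m: 2, s: -2
SI base units of kinetic energy: kg·m²/s²

Answer: kg·m²/s²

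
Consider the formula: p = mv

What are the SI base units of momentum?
Units of each symbol in p = mv:
  m (mass): kg
  v (velocity): m/s

Multiplying the contributions: [kg] · [m/s]
Adding exponents of each base unit: kg: 1, m: 1, s: -1
SI base units of momentum: kg·m/s

Answer: kg·m/s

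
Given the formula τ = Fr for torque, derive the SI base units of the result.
Units of each symbol in τ = Fr:
  F (force): kg·m/s²
  r (lever arm): m

Multiplying the contributions: [kg·m/s²] · [m]
Adding exponents of each base unit: kg: 1, m: 2, s: -2
SI base units of torque: kg·m²/s²

Answer: kg·m²/s²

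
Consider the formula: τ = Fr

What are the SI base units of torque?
Units of each symbol in τ = Fr:
  F (force): kg·m/s²
  r (lever arm): m

Multiplying the contributions: [kg·m/s²] · [m]
Adding exponents of each base unit: kg: 1, m: 2, s: -2
SI base units of torque: kg·m²/s²

Answer: kg·m²/s²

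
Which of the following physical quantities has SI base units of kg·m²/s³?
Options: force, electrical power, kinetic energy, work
Checking the SI base units of each option:
  force (F = ma): kg·m/s²  ✗
  electrical power (P = IV): kg·m²/s³  ✓ matches
  kinetic energy (E = ½mv²): kg·m²/s²  ✗
  work (W = Fd): kg·m²/s²  ✗

Only electrical power has units kg·m²/s³.

Answer: electrical power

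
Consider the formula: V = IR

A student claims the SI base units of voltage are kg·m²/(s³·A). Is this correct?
Units of each symbol in V = IR:
  I (current): A
  R (resistance, in ohms): kg·m²/(s³·A²)

Multiplying the contributions: [A] · [kg·m²/(s³·A²)]
Adding exponents of each base unit: kg: 1, m: 2, s: -3, A: -1
SI base units of voltage: kg·m²/(s³·A)

The claimed units kg·m²/(s³·A) match the derived units, so the claim is correct.

Answer: Yes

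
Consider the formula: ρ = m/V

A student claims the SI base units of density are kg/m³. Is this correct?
Units of each symbol in ρ = m/V:
  m (mass): kg
  V (volume): m³  → in the denominator, contributes 1/m³

Multiplying the contributions: [kg] · [1/m³]
Adding exponents of each base unit: kg: 1, m: -3
SI base units of density: kg/m³

The claimed units kg/m³ match the derived units, so the claim is correct.

Answer: Yes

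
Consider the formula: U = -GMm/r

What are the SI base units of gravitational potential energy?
Units of each symbol in U = -GMm/r:
  G (gravitational constant): m³/(kg·s²)
  M (mass): kg
  m (mass): kg
  r (distance): m  → in the denominator, contributes 1/m
  The minus sign does not affect the units.

Multiplying the contributions: [m³/(kg·s²)] · [kg] · [kg] · [1/m]
Adding exponents of each base unit: kg: 1, m: 2, s: -2
SI base units of gravitational potential energy: kg·m²/s²

Answer: kg·m²/s²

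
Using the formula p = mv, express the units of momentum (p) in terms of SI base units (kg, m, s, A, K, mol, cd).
Units of each symbol in p = mv:
  m (mass): kg
  v (velocity): m/s

Multiplying the contributions: [kg] · [m/s]
Adding exponents of each base unit: kg: 1, m: 1, s: -1
SI base units of momentum: kg·m/s

Answer: kg·m/s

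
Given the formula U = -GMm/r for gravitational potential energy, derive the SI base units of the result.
Units of each symbol in U = -GMm/r:
  G (gravitational constant): m³/(kg·s²)
  M (mass): kg
  m (mass): kg
  r (distance): m  → in the denominator, contributes 1/m
  The minus sign does not affect the units.

Multiplying the contributions: [m³/(kg·s²)] · [kg] · [kg] · [1/m]
Adding exponents of each base unit: kg: 1, m: 2, s: -2
SI base units of gravitational potential energy: kg·m²/s²

Answer: kg·m²/s²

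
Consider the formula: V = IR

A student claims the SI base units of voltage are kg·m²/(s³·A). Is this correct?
Units of each symbol in V = IR:
  I (current): A
  R (resistance, in ohms): kg·m²/(s³·A²)

Multiplying the contributions: [A] · [kg·m²/(s³·A²)]
Adding exponents of each base unit: kg: 1, m: 2, s: -3, A: -1
SI base units of voltage: kg·m²/(s³·A)

The claimed units kg·m²/(s³·A) match the derived units, so the claim is correct.

Answer: Yes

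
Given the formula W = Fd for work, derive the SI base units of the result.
Units of each symbol in W = Fd:
  F (force): kg·m/s²
  d (displacement): m

Multiplying the contributions: [kg·m/s²] · [m]
Adding exponents of each base unit: kg: 1, m: 2, s: -2
SI base units of work: kg·m²/s²

Answer: kg·m²/s²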